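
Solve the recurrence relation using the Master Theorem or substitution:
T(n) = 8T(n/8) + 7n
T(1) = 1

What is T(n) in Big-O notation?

By Master Theorem: a=8, b=8, f(n)=7n. Since log_8(8) = 1 and f(n) = Θ(n^1), Case 2 applies. T(n) = O(n log n).

Answer: O(n log n)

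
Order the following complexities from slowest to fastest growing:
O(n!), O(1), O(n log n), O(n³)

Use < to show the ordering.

Ordered by growth rate: O(1) < O(n log n) < O(n³) < O(n!)

Answer: O(1) < O(n log n) < O(n³) < O(n!)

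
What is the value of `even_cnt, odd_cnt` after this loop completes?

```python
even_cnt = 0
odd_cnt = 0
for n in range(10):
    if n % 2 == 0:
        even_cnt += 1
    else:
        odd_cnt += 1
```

Count evens and odds in range(10)
`even_cnt, odd_cnt` takes the values: (0, 0) → (1, 0) → (1, 1) → (2, 1) → (2, 2) → (3, 2) → (3, 3) → (4, 3) → (4, 4) → (5, 4) → (5, 5)

Answer: 5, 5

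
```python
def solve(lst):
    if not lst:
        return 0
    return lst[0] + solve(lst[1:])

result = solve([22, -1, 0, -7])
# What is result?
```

22 + (-1) + 0 + (-7) + 0 = 14

Answer: 14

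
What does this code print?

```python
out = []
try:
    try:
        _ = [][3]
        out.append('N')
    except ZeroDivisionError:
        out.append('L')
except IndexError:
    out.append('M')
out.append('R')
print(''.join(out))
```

Execution trace: 'M' (outer except IndexError) → 'R' (after the try/except). Output: MR

Answer: MR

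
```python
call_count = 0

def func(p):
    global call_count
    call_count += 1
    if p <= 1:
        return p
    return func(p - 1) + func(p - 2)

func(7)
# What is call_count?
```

Calls(p) = 1 + Calls(p-1) + Calls(p-2); Calls(0)=Calls(1)=1. For p=7 this gives 41.

Answer: 41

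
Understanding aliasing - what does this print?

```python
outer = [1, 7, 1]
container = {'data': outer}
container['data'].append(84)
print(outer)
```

Key concept: dict holds reference to list.
Step by step:
`outer = [1, 7, 1]` → outer = [1, 7, 1]
`container = {'data': outer}` → container = {'data': [1, 7, 1]}
`container['data'].append(84)` → outer = [1, 7, 1, 84]; container = {'data': [1, 7, 1, 84]}
`print(outer)` → prints [1, 7, 1, 84]

Answer: [1, 7, 1, 84]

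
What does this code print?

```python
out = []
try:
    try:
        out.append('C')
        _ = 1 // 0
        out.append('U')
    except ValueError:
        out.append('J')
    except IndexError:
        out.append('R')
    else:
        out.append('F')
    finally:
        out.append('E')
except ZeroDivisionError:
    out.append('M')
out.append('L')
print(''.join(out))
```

Execution trace: 'C' (try body) → 'E' (finally) → 'M' (outer except ZeroDivisionError) → 'L' (after the try/except). Output: CEML

Answer: CEML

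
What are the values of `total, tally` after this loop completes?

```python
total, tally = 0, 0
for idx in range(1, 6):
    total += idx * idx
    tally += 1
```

Sum of squares and count
`total, tally` takes the values: (0, 0) → (1, 0) → (1, 1) → (5, 1) → (5, 2) → (14, 2) → (14, 3) → (30, 3) → (30, 4) → (55, 4) → (55, 5)

Answer: 55, 5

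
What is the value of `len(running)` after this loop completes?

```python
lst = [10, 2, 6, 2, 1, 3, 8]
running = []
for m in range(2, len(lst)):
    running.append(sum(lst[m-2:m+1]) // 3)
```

Number of 3-element averages
`running` takes the values: [] → [6] → [6, 3] → [6, 3, 3] → [6, 3, 3, 2] → [6, 3, 3, 2, 4]
So `len(running)` = 5

Answer: 5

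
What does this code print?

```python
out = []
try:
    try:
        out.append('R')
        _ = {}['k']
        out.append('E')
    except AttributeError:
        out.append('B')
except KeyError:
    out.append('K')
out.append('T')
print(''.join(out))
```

Execution trace: 'R' (inner try body) → 'K' (outer except KeyError) → 'T' (after the try/except). Output: RKT

Answer: RKT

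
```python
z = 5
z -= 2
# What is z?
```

Trace:
`z = 5` → z = 5
`z -= 2` → z = 3
So z = 3

Answer: 3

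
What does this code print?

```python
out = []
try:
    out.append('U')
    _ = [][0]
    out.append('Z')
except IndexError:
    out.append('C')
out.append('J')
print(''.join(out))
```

Execution trace: 'U' (try body) → 'C' (except IndexError) → 'J' (after the try/except). Output: UCJ

Answer: UCJ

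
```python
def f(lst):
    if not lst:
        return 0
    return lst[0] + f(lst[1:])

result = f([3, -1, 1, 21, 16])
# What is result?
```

3 + (-1) + 1 + 21 + 16 + 0 = 40

Answer: 40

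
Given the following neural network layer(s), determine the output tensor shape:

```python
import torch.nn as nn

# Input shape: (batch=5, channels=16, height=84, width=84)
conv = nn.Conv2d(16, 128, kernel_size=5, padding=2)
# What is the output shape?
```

Input: (5, 16, 84, 84) -> Output: (5, 128, 84, 84)

Answer: (5, 128, 84, 84)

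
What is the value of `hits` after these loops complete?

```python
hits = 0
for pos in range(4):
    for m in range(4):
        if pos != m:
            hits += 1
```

4² - 4 (exclude diagonal)
`hits` takes the values: 0 → 1 → 2 → 3 → 4 → 5 → 6 → 7 → 8 → 9 → 10 → 11 → 12

Answer: 12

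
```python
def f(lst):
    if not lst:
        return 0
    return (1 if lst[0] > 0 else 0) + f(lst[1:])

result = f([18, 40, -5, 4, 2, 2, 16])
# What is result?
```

Count of positive elements in [18, 40, -5, 4, 2, 2, 16] = 6

Answer: 6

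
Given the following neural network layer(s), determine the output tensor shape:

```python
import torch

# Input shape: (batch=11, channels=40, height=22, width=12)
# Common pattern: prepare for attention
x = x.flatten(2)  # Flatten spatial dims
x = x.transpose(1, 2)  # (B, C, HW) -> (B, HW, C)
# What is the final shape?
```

Input: (11, 40, 22, 12) -> after flatten(2): (11, 40, 264) -> Output: (11, 264, 40)

Answer: (11, 264, 40)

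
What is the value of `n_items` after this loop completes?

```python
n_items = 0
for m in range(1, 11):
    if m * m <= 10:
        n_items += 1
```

Count numbers where m² ≤ 10
`n_items` takes the values: 0 → 1 → 2 → 3

Answer: 3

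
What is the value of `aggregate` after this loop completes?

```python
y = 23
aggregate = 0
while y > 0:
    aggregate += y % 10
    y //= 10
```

Sum digits of 23
`aggregate` takes the values: 0 → 3 → 5

Answer: 5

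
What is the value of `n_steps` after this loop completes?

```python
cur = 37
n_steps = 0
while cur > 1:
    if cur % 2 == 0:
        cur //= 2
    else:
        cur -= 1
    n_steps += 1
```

Steps to reduce 37 to 1
`n_steps` takes the values: 0 → 1 → 2 → 3 → 4 → 5 → 6 → 7

Answer: 7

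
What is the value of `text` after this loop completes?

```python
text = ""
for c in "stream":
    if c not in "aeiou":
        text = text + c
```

Remove vowels from 'stream'
`text` takes the values: "" → "s" → "st" → "str" → "strm"

Answer: "strm"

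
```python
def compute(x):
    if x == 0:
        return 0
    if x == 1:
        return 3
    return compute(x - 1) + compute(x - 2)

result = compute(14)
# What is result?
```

Build up from base cases: compute(0)=0, compute(1)=3, compute(2)=3, compute(3)=6, compute(4)=9, compute(5)=15, compute(6)=24, ..., compute(14)=1131

Answer: 1131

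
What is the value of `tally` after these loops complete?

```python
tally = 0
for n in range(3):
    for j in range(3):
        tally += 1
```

3 * 3 = 9
`tally` takes the values: 0 → 1 → 2 → 3 → 4 → 5 → 6 → 7 → 8 → 9

Answer: 9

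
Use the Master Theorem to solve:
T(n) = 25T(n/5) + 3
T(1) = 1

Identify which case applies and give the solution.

a=25, b=5, f(n)=3. log_5(25) = 2. Since c=0 < 2, Case 1 applies: T(n) = Θ(n^log_b(a)) = O(n^2).

Answer: O(n^2) - Case 1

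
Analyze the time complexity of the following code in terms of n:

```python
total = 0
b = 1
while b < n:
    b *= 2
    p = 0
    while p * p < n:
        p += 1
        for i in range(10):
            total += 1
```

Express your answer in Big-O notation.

Each loop level contributes: log n × √n × 1. Multiplying the contributions gives O(√n log n).

Answer: O(√n log n)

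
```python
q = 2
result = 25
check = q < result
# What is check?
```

Trace:
`q = 2` → q = 2
`result = 25` → result = 25
`check = q < result` → check = True
So check = True

Answer: True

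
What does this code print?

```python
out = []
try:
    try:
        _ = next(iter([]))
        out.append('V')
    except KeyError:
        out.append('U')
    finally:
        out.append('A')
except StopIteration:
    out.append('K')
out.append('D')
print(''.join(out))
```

Execution trace: 'A' (inner finally) → 'K' (outer except StopIteration) → 'D' (after the try/except). Output: AKD

Answer: AKD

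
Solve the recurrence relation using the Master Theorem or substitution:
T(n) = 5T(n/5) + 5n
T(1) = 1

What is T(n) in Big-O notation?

By Master Theorem: a=5, b=5, f(n)=5n. Since log_5(5) = 1 and f(n) = Θ(n^1), Case 2 applies. T(n) = O(n log n).

Answer: O(n log n)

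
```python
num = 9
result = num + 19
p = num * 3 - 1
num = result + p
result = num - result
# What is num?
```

Trace:
`num = 9` → num = 9
`result = num + 19` → result = 28
`p = num * 3 - 1` → p = 26
`num = result + p` → num = 54
`result = num - result` → result = 26
So num = 54

Answer: 54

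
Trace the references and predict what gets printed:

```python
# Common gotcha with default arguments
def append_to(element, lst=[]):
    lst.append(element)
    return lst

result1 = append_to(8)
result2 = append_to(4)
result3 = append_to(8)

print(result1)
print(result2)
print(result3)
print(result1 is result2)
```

Key concept: mutable default argument gotcha.
Step by step:
`result1 = append_to(8)` → result1 = [8]
`result2 = append_to(4)` → result1 = [8, 4] (same object as result2); result2 = [8, 4] (same object as result1)
`result3 = append_to(8)` → result1 = [8, 4, 8] (same object as result2, result3); result2 = [8, 4, 8] (same object as result1, result3); result3 = [8, 4, 8] (same object as result1, result2)
`print(result1)` → prints [8, 4, 8]
`print(result2)` → prints [8, 4, 8]
`print(result3)` → prints [8, 4, 8]
`print(result1 is result2)` → prints True

Answer:
[8, 4, 8]
[8, 4, 8]
[8, 4, 8]
True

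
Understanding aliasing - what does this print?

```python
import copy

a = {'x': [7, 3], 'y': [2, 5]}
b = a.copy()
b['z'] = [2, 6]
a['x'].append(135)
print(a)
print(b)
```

Key concept: shallow copy of dict with mutable values.
Step by step:
`a = {'x': [7, 3], 'y': [2, 5]}` → a = {'x': [7, 3], 'y': [2, 5]}
`b = a.copy()` → b = {'x': [7, 3], 'y': [2, 5]}
`b['z'] = [2, 6]` → b = {'x': [7, 3], 'y': [2, 5], 'z': [2, 6]}
`a['x'].append(135)` → a = {'x': [7, 3, 135], 'y': [2, 5]}; b = {'x': [7, 3, 135], 'y': [2, 5], 'z': [2, 6]}
`print(a)` → prints {'x': [7, 3, 135], 'y': [2, 5]}
`print(b)` → prints {'x': [7, 3, 135], 'y': [2, 5], 'z': [2, 6]}

Answer:
{'x': [7, 3, 135], 'y': [2, 5]}
{'x': [7, 3, 135], 'y': [2, 5], 'z': [2, 6]}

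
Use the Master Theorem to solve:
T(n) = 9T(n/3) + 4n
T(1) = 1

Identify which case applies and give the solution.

a=9, b=3, f(n)=4n. log_3(9) = 2. Since c=1 < 2, Case 1 applies: T(n) = Θ(n^log_b(a)) = O(n^2).

Answer: O(n^2) - Case 1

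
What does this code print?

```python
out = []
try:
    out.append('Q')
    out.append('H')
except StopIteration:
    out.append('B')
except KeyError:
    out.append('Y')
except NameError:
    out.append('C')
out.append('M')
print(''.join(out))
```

Execution trace: 'Q' (try body) → 'H' (try body, no exception) → 'M' (after the try/except). Output: QHM

Answer: QHM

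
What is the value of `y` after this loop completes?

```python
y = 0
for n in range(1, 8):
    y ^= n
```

XOR of 1 to 7
`y` takes the values: 0 → 1 → 3 → 0 → 4 → 1 → 7 → 0

Answer: 0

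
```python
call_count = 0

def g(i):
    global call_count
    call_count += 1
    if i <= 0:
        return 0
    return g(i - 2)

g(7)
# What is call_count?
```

Linear recursion stepping by 2: 5 calls from i=7 down to ≤0.

Answer: 5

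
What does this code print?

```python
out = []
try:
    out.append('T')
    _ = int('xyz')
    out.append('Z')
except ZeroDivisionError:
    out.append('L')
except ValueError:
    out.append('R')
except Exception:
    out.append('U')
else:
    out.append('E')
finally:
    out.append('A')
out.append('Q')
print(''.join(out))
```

Execution trace: 'T' (try body) → 'R' (except ValueError) → 'A' (finally) → 'Q' (after the try/except). Output: TRAQ

Answer: TRAQ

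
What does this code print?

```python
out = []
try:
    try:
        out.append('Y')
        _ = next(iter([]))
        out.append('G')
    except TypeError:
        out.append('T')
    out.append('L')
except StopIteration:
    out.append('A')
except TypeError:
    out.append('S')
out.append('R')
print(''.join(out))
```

Execution trace: 'Y' (inner try body) → 'A' (except StopIteration) → 'R' (after the try/except). Output: YAR

Answer: YAR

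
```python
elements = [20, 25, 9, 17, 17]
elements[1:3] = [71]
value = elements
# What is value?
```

Trace:
`elements = [20, 25, 9, 17, 17]` → elements = [20, 25, 9, 17, 17]
`elements[1:3] = [71]` → elements = [20, 71, 17, 17]
`value = elements` → value = [20, 71, 17, 17]
So value = [20, 71, 17, 17]

Answer: [20, 71, 17, 17]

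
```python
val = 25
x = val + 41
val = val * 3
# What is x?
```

Trace:
`val = 25` → val = 25
`x = val + 41` → x = 66
`val = val * 3` → val = 75
So x = 66

Answer: 66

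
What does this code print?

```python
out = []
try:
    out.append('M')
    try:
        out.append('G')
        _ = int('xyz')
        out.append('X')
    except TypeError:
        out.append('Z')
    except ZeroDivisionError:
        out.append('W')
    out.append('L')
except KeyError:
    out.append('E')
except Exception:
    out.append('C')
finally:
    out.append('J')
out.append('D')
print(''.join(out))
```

Execution trace: 'M' (try body) → 'G' (inner try body) → 'C' (except Exception) → 'J' (finally) → 'D' (after the try/except). Output: MGCJD

Answer: MGCJD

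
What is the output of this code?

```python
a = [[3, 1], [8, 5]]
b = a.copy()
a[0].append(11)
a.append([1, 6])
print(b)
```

Key concept: shallow copy with nested lists.
Step by step:
`a = [[3, 1], [8, 5]]` → a = [[3, 1], [8, 5]]
`b = a.copy()` → b = [[3, 1], [8, 5]]
`a[0].append(11)` → a = [[3, 1, 11], [8, 5]]; b = [[3, 1, 11], [8, 5]]
`a.append([1, 6])` → a = [[3, 1, 11], [8, 5], [1, 6]]
`print(b)` → prints [[3, 1, 11], [8, 5]]

Answer: [[3, 1, 11], [8, 5]]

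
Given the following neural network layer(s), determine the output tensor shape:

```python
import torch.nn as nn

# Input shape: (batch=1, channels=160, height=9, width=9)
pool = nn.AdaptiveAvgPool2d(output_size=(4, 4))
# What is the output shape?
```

Input: (1, 160, 9, 9) -> Output: (1, 160, 4, 4)

Answer: (1, 160, 4, 4)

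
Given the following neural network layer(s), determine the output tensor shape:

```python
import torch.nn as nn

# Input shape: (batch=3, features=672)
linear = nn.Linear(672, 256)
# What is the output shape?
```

Input: (3, 672) -> Output: (3, 256)

Answer: (3, 256)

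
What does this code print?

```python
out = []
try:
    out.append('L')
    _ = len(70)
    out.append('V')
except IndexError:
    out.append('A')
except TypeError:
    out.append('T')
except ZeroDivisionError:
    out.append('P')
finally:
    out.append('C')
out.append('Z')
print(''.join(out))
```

Execution trace: 'L' (try body) → 'T' (except TypeError) → 'C' (finally) → 'Z' (after the try/except). Output: LTCZ

Answer: LTCZ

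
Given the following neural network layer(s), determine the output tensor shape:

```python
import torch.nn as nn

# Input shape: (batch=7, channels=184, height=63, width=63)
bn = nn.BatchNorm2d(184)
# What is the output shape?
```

Input: (7, 184, 63, 63) -> Output: (7, 184, 63, 63)

Answer: (7, 184, 63, 63)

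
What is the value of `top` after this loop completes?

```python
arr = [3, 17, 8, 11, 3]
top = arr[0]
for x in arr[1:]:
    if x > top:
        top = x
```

Maximum of [3, 17, 8, 11, 3]
`top` takes the values: 3 → 17

Answer: 17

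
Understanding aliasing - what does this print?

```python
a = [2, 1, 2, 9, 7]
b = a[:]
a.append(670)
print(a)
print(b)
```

Key concept: slice [:] creates copy.
Step by step:
`a = [2, 1, 2, 9, 7]` → a = [2, 1, 2, 9, 7]
`b = a[:]` → b = [2, 1, 2, 9, 7]
`a.append(670)` → a = [2, 1, 2, 9, 7, 670]
`print(a)` → prints [2, 1, 2, 9, 7, 670]
`print(b)` → prints [2, 1, 2, 9, 7]

Answer:
[2, 1, 2, 9, 7, 670]
[2, 1, 2, 9, 7]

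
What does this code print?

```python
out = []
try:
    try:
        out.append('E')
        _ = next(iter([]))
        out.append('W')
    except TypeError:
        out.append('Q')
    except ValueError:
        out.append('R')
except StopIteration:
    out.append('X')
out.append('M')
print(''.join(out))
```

Execution trace: 'E' (inner try body) → 'X' (outer except StopIteration) → 'M' (after the try/except). Output: EXM

Answer: EXM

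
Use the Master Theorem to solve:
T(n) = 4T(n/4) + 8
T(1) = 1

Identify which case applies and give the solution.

a=4, b=4, f(n)=8. log_4(4) = 1. Since c=0 < 1, Case 1 applies: T(n) = Θ(n^log_b(a)) = O(n).

Answer: O(n) - Case 1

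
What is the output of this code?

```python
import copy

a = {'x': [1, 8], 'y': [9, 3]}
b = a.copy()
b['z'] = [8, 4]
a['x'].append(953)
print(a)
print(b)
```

Key concept: shallow copy of dict with mutable values.
Step by step:
`a = {'x': [1, 8], 'y': [9, 3]}` → a = {'x': [1, 8], 'y': [9, 3]}
`b = a.copy()` → b = {'x': [1, 8], 'y': [9, 3]}
`b['z'] = [8, 4]` → b = {'x': [1, 8], 'y': [9, 3], 'z': [8, 4]}
`a['x'].append(953)` → a = {'x': [1, 8, 953], 'y': [9, 3]}; b = {'x': [1, 8, 953], 'y': [9, 3], 'z': [8, 4]}
`print(a)` → prints {'x': [1, 8, 953], 'y': [9, 3]}
`print(b)` → prints {'x': [1, 8, 953], 'y': [9, 3], 'z': [8, 4]}

Answer:
{'x': [1, 8, 953], 'y': [9, 3]}
{'x': [1, 8, 953], 'y': [9, 3], 'z': [8, 4]}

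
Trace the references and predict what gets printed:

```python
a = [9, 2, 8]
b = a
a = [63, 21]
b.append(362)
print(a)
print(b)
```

Key concept: rebinding vs mutation: a is rebound to a new list, b still points at the original.
Step by step:
`a = [9, 2, 8]` → a = [9, 2, 8]
`b = a` → b = [9, 2, 8] (same object as a)
`a = [63, 21]` → a = [63, 21]
`b.append(362)` → b = [9, 2, 8, 362]
`print(a)` → prints [63, 21]
`print(b)` → prints [9, 2, 8, 362]

Answer:
[63, 21]
[9, 2, 8, 362]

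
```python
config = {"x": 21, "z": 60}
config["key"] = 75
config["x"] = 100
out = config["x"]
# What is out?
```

Trace:
`config = {"x": 21, "z": 60}` → config = {'x': 21, 'z': 60}
`config["key"] = 75` → config = {'x': 21, 'z': 60, 'key': 75}
`config["x"] = 100` → config = {'x': 100, 'z': 60, 'key': 75}
`out = config["x"]` → out = 100
So out = 100

Answer: 100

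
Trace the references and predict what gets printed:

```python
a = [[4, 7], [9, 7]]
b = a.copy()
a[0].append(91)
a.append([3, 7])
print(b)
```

Key concept: shallow copy with nested lists.
Step by step:
`a = [[4, 7], [9, 7]]` → a = [[4, 7], [9, 7]]
`b = a.copy()` → b = [[4, 7], [9, 7]]
`a[0].append(91)` → a = [[4, 7, 91], [9, 7]]; b = [[4, 7, 91], [9, 7]]
`a.append([3, 7])` → a = [[4, 7, 91], [9, 7], [3, 7]]
`print(b)` → prints [[4, 7, 91], [9, 7]]

Answer: [[4, 7, 91], [9, 7]]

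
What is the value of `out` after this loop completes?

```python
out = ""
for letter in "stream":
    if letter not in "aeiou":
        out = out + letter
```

Remove vowels from 'stream'
`out` takes the values: "" → "s" → "st" → "str" → "strm"

Answer: "strm"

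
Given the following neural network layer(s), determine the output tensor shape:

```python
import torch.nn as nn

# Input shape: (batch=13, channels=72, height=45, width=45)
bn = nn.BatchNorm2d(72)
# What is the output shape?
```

Input: (13, 72, 45, 45) -> Output: (13, 72, 45, 45)

Answer: (13, 72, 45, 45)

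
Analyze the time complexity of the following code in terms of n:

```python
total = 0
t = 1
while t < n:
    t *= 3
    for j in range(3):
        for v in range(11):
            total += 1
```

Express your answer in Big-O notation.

Each loop level contributes: log n × 1 × 1. Multiplying the contributions gives O(log n).

Answer: O(log n)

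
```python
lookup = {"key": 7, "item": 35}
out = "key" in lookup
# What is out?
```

Trace:
`lookup = {"key": 7, "item": 35}` → lookup = {'key': 7, 'item': 35}
`out = "key" in lookup` → out = True
So out = True

Answer: True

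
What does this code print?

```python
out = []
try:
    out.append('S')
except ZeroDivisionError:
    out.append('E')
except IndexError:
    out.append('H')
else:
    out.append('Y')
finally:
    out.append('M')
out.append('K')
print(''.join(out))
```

Execution trace: 'S' (try body, no exception) → 'Y' (else) → 'M' (finally) → 'K' (after the try/except). Output: SYMK

Answer: SYMK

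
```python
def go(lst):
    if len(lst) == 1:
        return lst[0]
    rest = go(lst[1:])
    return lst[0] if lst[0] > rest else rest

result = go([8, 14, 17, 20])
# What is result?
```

Recursive max over [8, 14, 17, 20] = 20

Answer: 20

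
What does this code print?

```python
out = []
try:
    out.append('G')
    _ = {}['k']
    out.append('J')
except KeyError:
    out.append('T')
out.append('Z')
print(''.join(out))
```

Execution trace: 'G' (try body) → 'T' (except KeyError) → 'Z' (after the try/except). Output: GTZ

Answer: GTZ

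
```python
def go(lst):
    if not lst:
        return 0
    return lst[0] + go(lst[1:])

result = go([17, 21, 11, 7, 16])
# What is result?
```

17 + 21 + 11 + 7 + 16 + 0 = 72

Answer: 72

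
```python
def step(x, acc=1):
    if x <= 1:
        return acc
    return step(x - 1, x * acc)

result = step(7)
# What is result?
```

Accumulator trace (n, acc): (7, 1) -> (6, 7) -> (5, 42) -> (4, 210) -> (3, 840) -> (2, 2520) -> (1, 5040) -> return 5040

Answer: 5040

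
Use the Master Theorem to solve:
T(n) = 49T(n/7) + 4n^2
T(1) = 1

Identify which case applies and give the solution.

a=49, b=7, f(n)=4n^2. log_7(49) = 2. Since c=2 = 2, Case 2 applies: T(n) = Θ(n^log_b(a) · log n) = O(n^2 log n).

Answer: O(n^2 log n) - Case 2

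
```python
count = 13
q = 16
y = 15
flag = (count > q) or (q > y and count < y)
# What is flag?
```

Trace:
`count = 13` → count = 13
`q = 16` → q = 16
`y = 15` → y = 15
`flag = (count > q) or (q > y and count < y)` → flag = True
So flag = True

Answer: True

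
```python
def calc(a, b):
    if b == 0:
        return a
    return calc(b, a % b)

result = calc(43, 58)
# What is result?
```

calc(43, 58) -> calc(58, 43) -> calc(43, 15) -> calc(15, 13) -> calc(13, 2) -> calc(2, 1) -> calc(1, 0) -> 1

Answer: 1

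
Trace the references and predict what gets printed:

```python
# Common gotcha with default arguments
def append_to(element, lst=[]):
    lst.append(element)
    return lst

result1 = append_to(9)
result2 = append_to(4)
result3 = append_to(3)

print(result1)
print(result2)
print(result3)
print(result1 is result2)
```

Key concept: mutable default argument gotcha.
Step by step:
`result1 = append_to(9)` → result1 = [9]
`result2 = append_to(4)` → result1 = [9, 4] (same object as result2); result2 = [9, 4] (same object as result1)
`result3 = append_to(3)` → result1 = [9, 4, 3] (same object as result2, result3); result2 = [9, 4, 3] (same object as result1, result3); result3 = [9, 4, 3] (same object as result1, result2)
`print(result1)` → prints [9, 4, 3]
`print(result2)` → prints [9, 4, 3]
`print(result3)` → prints [9, 4, 3]
`print(result1 is result2)` → prints True

Answer:
[9, 4, 3]
[9, 4, 3]
[9, 4, 3]
True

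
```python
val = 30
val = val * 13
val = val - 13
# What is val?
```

Trace:
`val = 30` → val = 30
`val = val * 13` → val = 390
`val = val - 13` → val = 377
So val = 377

Answer: 377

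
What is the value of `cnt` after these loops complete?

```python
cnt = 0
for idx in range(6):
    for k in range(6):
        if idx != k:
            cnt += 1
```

6² - 6 (exclude diagonal)
`cnt` takes the values: 0 → 1 → 2 → 3 → 4 → 5 → 6 → 7 → 8 → 9 → 10 → 11 → 12 → 13 → 14 → 15 → 16 → 17 → 18 → 19 → 20 → 21 → 22 → 23 → 24 → 25 → 26 → 27 → 28 → 29 → 30

Answer: 30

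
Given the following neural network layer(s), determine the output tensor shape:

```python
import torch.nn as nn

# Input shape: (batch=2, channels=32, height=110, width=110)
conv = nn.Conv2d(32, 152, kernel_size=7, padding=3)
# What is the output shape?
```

Input: (2, 32, 110, 110) -> Output: (2, 152, 110, 110)

Answer: (2, 152, 110, 110)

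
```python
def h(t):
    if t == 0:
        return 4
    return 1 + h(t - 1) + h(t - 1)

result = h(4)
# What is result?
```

h(t) = 1 + 2·h(t-1), h(0)=4. Closed form: (4+1)·2^4 - 1 = 79.

Answer: 79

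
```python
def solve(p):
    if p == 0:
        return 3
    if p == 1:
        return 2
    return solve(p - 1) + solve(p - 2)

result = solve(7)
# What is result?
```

Build up from base cases: solve(0)=3, solve(1)=2, solve(2)=5, solve(3)=7, solve(4)=12, solve(5)=19, solve(6)=31, ..., solve(7)=50

Answer: 50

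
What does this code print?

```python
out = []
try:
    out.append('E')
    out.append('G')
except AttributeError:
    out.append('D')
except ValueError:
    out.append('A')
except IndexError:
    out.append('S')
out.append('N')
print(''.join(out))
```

Execution trace: 'E' (try body) → 'G' (try body, no exception) → 'N' (after the try/except). Output: EGN

Answer: EGN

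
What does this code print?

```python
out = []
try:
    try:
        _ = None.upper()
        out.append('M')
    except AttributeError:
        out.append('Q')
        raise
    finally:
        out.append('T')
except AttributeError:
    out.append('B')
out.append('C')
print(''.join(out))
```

Execution trace: 'Q' (inner except AttributeError) → 'T' (inner finally) → 'B' (outer except AttributeError) → 'C' (after the try/except). Output: QTBC

Answer: QTBC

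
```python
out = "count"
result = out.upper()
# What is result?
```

Trace:
`out = "count"` → out = 'count'
`result = out.upper()` → result = 'COUNT'
So result = 'COUNT'

Answer: 'COUNT'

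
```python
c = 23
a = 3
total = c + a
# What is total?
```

Trace:
`c = 23` → c = 23
`a = 3` → a = 3
`total = c + a` → total = 26
So total = 26

Answer: 26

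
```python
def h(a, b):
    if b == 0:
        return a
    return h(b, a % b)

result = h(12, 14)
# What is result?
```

h(12, 14) -> h(14, 12) -> h(12, 2) -> h(2, 0) -> 2

Answer: 2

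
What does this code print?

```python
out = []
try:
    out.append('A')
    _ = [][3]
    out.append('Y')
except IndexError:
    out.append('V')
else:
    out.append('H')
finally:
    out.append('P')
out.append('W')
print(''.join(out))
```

Execution trace: 'A' (try body) → 'V' (except IndexError) → 'P' (finally) → 'W' (after the try/except). Output: AVPW

Answer: AVPW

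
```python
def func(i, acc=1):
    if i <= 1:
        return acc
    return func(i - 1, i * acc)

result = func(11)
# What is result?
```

Accumulator trace (n, acc): (11, 1) -> (10, 11) -> (9, 110) -> (8, 990) -> (7, 7920) -> (6, 55440) -> (5, 332640) -> (4, 1663200) -> (3, 6652800) -> (2, 19958400) -> (1, 39916800) -> return 39916800

Answer: 39916800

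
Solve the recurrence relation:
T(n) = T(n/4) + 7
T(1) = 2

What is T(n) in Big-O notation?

Each step divides n by 4 and adds 7. After log_4(n) steps we reach T(1)=2. So T(n) = 7·log_4(n) + 2 = O(log n).

Answer: O(log n)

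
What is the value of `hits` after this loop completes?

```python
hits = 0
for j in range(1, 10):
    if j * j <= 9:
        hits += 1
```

Count numbers where j² ≤ 9
`hits` takes the values: 0 → 1 → 2 → 3

Answer: 3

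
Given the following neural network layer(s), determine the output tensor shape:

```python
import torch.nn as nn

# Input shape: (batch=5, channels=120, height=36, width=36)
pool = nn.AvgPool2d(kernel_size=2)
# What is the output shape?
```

Input: (5, 120, 36, 36) -> Output: (5, 120, 18, 18)

Answer: (5, 120, 18, 18)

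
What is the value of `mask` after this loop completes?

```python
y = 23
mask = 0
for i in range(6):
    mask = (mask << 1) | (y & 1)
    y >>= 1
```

Reverse lowest 6 bits of 23
`mask` takes the values: 0 → 1 → 3 → 7 → 14 → 29 → 58

Answer: 58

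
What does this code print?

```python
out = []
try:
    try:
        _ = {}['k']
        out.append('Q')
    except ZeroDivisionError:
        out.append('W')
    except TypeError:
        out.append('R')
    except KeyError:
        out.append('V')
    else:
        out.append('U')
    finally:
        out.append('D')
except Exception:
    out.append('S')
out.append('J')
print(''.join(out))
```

Execution trace: 'V' (inner except KeyError) → 'D' (inner finally) → 'J' (after the try/except). Output: VDJ

Answer: VDJ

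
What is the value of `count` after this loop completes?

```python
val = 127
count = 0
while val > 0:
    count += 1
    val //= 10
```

Count digits by repeated division by 10
`count` takes the values: 0 → 1 → 2 → 3

Answer: 3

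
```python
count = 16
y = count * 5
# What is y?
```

Trace:
`count = 16` → count = 16
`y = count * 5` → y = 80
So y = 80

Answer: 80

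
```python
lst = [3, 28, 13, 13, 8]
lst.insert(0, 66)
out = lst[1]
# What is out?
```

Trace:
`lst = [3, 28, 13, 13, 8]` → lst = [3, 28, 13, 13, 8]
`lst.insert(0, 66)` → lst = [66, 3, 28, 13, 13, 8]
`out = lst[1]` → out = 3
So out = 3

Answer: 3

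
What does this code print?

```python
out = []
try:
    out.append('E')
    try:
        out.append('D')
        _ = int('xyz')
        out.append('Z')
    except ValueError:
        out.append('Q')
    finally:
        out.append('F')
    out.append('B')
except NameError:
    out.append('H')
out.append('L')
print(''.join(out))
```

Execution trace: 'E' (try body) → 'D' (inner try body) → 'Q' (inner except ValueError) → 'F' (inner finally) → 'B' (try body, no exception) → 'L' (after the try/except). Output: EDQFBL

Answer: EDQFBL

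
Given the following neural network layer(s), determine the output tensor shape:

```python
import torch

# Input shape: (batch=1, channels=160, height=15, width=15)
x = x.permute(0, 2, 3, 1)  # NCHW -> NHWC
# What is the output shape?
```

Input: (1, 160, 15, 15) -> Output: (1, 15, 15, 160)

Answer: (1, 15, 15, 160)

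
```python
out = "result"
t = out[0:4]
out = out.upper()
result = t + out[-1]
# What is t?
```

Trace:
`out = "result"` → out = 'result'
`t = out[0:4]` → t = 'resu'
`out = out.upper()` → out = 'RESULT'
`result = t + out[-1]` → result = 'resuT'
So t = 'resu'

Answer: 'resu'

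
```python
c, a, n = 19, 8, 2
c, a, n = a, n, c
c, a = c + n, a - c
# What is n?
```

Trace:
`c, a, n = 19, 8, 2` → c = 19; a = 8; n = 2
`c, a, n = a, n, c` → c = 8; a = 2; n = 19
`c, a = c + n, a - c` → c = 27; a = -6
So n = 19

Answer: 19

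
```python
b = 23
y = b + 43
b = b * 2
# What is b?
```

Trace:
`b = 23` → b = 23
`y = b + 43` → y = 66
`b = b * 2` → b = 46
So b = 46

Answer: 46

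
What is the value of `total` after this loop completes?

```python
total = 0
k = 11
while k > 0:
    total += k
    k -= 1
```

Sum 11 down to 1
`total` takes the values: 0 → 11 → 21 → 30 → 38 → 45 → 51 → 56 → 60 → 63 → 65 → 66

Answer: 66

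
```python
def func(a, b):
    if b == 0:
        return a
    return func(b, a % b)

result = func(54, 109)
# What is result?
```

func(54, 109) -> func(109, 54) -> func(54, 1) -> func(1, 0) -> 1

Answer: 1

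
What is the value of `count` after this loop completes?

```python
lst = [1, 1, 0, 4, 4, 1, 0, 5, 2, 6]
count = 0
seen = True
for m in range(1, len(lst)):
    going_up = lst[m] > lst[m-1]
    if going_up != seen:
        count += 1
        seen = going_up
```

Count direction changes in [1, 1, 0, 4, 4, 1, 0, 5, 2, 6]
`count` takes the values: 0 → 1 → 2 → 3 → 4 → 5 → 6

Answer: 6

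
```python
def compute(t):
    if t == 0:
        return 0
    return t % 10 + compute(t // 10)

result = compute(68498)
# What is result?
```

Sum of digits of 68498: 8 + 9 + 4 + 8 + 6 = 35

Answer: 35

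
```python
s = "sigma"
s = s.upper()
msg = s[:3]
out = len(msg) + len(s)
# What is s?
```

Trace:
`s = "sigma"` → s = 'sigma'
`s = s.upper()` → s = 'SIGMA'
`msg = s[:3]` → msg = 'SIG'
`out = len(msg) + len(s)` → out = 8
So s = 'SIGMA'

Answer: 'SIGMA'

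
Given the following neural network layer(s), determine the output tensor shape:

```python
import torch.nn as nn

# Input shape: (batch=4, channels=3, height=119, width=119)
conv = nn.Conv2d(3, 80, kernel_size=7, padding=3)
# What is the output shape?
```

Input: (4, 3, 119, 119) -> Output: (4, 80, 119, 119)

Answer: (4, 80, 119, 119)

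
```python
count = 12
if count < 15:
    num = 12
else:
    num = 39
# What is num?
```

Trace:
`count = 12` → count = 12
`if count < 15: ...` → count < 15 is True → num = 12
So num = 12

Answer: 12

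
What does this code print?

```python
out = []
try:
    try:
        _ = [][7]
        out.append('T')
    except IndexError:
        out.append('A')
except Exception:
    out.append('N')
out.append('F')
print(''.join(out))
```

Execution trace: 'A' (inner except IndexError) → 'F' (after the try/except). Output: AF

Answer: AF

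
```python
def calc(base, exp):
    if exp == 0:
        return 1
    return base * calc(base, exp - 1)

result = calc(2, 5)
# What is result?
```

calc(2, 5) = 2 * 2 * 2 * 2 * 2 = 32

Answer: 32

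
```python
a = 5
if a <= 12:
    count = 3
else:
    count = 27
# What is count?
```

Trace:
`a = 5` → a = 5
`if a <= 12: ...` → a <= 12 is True → count = 3
So count = 3

Answer: 3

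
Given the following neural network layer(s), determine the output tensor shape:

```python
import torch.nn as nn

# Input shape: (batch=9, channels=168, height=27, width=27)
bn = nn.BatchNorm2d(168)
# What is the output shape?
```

Input: (9, 168, 27, 27) -> Output: (9, 168, 27, 27)

Answer: (9, 168, 27, 27)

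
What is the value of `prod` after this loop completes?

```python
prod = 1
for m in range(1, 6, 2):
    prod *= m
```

Product of 1, 3, 5, ... up to 5
`prod` takes the values: 1 → 3 → 15

Answer: 15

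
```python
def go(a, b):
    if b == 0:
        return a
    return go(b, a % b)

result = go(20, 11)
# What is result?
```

go(20, 11) -> go(11, 9) -> go(9, 2) -> go(2, 1) -> go(1, 0) -> 1

Answer: 1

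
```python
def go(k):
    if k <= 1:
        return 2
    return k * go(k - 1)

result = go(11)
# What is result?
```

go(11) = 11 * 10 * 9 * 8 * 7 * 6 * 5 * 4 * 3 * 2 * 2 = 79833600

Answer: 79833600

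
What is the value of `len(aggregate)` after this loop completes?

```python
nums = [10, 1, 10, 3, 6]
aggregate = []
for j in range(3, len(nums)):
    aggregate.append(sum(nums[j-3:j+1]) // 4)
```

Number of 4-element averages
`aggregate` takes the values: [] → [6] → [6, 5]
So `len(aggregate)` = 2

Answer: 2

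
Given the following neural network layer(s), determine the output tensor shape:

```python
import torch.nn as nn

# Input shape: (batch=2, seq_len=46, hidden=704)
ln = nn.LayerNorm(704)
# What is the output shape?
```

Input: (2, 46, 704) -> Output: (2, 46, 704)

Answer: (2, 46, 704)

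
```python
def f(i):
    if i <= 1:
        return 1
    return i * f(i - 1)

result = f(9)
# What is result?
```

f(9) = 9 * 8 * 7 * 6 * 5 * 4 * 3 * 2 * 1 = 362880

Answer: 362880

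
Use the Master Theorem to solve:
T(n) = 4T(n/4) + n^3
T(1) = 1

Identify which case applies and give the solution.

a=4, b=4, f(n)=n^3. log_4(4) = 1. Since c=3 > 1 and the regularity condition holds (4(n/4)^3 = (4/4^3)n^3 with 4/4^3 < 1), Case 3 applies: T(n) = Θ(f(n)) = O(n^3).

Answer: O(n^3) - Case 3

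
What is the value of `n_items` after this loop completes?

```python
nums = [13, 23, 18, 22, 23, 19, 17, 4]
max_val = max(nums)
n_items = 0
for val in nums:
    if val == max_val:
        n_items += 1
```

Count of max value 23 in [13, 23, 18, 22, 23, 19, 17, 4]
`n_items` takes the values: 0 → 1 → 2

Answer: 2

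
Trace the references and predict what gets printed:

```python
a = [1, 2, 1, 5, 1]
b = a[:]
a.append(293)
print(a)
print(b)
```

Key concept: slice [:] creates copy.
Step by step:
`a = [1, 2, 1, 5, 1]` → a = [1, 2, 1, 5, 1]
`b = a[:]` → b = [1, 2, 1, 5, 1]
`a.append(293)` → a = [1, 2, 1, 5, 1, 293]
`print(a)` → prints [1, 2, 1, 5, 1, 293]
`print(b)` → prints [1, 2, 1, 5, 1]

Answer:
[1, 2, 1, 5, 1, 293]
[1, 2, 1, 5, 1]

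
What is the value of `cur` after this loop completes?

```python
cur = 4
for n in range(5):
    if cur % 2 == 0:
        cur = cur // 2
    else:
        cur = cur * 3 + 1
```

Collatz-style transformation from 4
`cur` takes the values: 4 → 2 → 1 → 4 → 2 → 1

Answer: 1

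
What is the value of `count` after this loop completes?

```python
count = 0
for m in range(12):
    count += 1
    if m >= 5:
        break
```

Loop breaks when m reaches 5, count is 6
`count` takes the values: 0 → 1 → 2 → 3 → 4 → 5 → 6

Answer: 6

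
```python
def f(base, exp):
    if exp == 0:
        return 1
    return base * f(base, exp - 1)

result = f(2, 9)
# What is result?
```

f(2, 9) = 2 * 2 * 2 * 2 * 2 * 2 * 2 * 2 * 2 = 512

Answer: 512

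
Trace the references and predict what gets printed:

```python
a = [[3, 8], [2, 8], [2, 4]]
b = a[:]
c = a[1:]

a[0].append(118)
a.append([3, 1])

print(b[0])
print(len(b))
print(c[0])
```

Key concept: slice with nested mutation.
Step by step:
`a = [[3, 8], [2, 8], [2, 4]]` → a = [[3, 8], [2, 8], [2, 4]]
`b = a[:]` → b = [[3, 8], [2, 8], [2, 4]]
`c = a[1:]` → c = [[2, 8], [2, 4]]
`a[0].append(118)` → a = [[3, 8, 118], [2, 8], [2, 4]]; b = [[3, 8, 118], [2, 8], [2, 4]]
`a.append([3, 1])` → a = [[3, 8, 118], [2, 8], [2, 4], [3, 1]]
`print(b[0])` → prints [3, 8, 118]
`print(len(b))` → prints 3
`print(c[0])` → prints [2, 8]

Answer:
[3, 8, 118]
3
[2, 8]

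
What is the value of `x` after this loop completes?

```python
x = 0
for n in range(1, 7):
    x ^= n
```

XOR of 1 to 6
`x` takes the values: 0 → 1 → 3 → 0 → 4 → 1 → 7

Answer: 7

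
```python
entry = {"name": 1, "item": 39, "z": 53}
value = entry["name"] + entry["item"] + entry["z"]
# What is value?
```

Trace:
`entry = {"name": 1, "item": 39, "z": 53}` → entry = {'name': 1, 'item': 39, 'z': 53}
`value = entry["name"] + entry["item"] + entry["z"]` → value = 93
So value = 93

Answer: 93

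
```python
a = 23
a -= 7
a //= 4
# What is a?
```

Trace:
`a = 23` → a = 23
`a -= 7` → a = 16
`a //= 4` → a = 4
So a = 4

Answer: 4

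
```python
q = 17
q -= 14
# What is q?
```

Trace:
`q = 17` → q = 17
`q -= 14` → q = 3
So q = 3

Answer: 3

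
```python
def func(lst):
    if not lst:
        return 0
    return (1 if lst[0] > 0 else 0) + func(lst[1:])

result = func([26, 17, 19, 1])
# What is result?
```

Count of positive elements in [26, 17, 19, 1] = 4

Answer: 4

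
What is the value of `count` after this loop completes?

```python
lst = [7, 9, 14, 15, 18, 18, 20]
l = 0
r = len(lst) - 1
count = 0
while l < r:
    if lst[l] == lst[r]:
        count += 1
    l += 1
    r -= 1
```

Count matching pairs from ends
`count` takes the values: 0

Answer: 0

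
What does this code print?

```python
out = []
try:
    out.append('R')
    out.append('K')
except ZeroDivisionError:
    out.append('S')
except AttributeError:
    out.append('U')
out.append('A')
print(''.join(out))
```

Execution trace: 'R' (try body) → 'K' (try body, no exception) → 'A' (after the try/except). Output: RKA

Answer: RKA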